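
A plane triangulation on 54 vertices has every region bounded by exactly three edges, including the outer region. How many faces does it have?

In a plane triangulation 3F = 2E and V − E + F = 2, so F = 2V − 4 = 2·54 − 4 = 104.

104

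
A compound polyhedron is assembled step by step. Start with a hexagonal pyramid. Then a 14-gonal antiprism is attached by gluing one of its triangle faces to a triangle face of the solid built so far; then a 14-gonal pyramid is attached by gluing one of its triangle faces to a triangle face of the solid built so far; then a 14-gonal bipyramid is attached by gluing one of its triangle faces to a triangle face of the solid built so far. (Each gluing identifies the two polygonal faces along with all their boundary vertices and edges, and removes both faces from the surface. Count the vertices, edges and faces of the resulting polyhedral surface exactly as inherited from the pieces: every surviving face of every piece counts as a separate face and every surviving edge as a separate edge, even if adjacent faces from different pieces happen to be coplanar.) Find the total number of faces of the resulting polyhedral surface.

74

A hexagonal pyramid: V=7, E=12, F=7.
Attach a 14-gonal antiprism (V=28, E=56, F=30) along a 3-gon: merge 3 vertices and 3 edges, delete both glued faces → V=32, E=65, F=35.
Attach a 14-gonal pyramid (V=15, E=28, F=15) along a 3-gon: merge 3 vertices and 3 edges, delete both glued faces → V=44, E=90, F=48.
Attach a 14-gonal bipyramid (V=16, E=42, F=28) along a 3-gon: merge 3 vertices and 3 edges, delete both glued faces → V=57, E=129, F=74.
Check: V − E + F = 57 − 129 + 74 = 2.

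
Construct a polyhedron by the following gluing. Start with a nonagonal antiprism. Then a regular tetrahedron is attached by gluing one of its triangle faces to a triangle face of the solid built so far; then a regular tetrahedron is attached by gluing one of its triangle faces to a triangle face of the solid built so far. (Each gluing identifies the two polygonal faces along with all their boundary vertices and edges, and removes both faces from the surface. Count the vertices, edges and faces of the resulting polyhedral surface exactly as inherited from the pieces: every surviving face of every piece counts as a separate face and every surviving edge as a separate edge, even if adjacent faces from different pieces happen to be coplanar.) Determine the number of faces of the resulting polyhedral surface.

A nonagonal antiprism: V=18, E=36, F=20.
Attach a regular tetrahedron (V=4, E=6, F=4) along a 3-gon: merge 3 vertices and 3 edges, delete both glued faces → V=19, E=39, F=22.
Attach a regular tetrahedron (V=4, E=6, F=4) along a 3-gon: merge 3 vertices and 3 edges, delete both glued faces → V=20, E=42, F=24.
Check: V − E + F = 20 − 42 + 24 = 2.

24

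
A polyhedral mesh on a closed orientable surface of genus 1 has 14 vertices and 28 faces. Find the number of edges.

42

For a closed orientable surface of genus 1, χ = 2 − 2·1 = 0.
E = V + F − (0) = 14 + 28 − (0) = 42.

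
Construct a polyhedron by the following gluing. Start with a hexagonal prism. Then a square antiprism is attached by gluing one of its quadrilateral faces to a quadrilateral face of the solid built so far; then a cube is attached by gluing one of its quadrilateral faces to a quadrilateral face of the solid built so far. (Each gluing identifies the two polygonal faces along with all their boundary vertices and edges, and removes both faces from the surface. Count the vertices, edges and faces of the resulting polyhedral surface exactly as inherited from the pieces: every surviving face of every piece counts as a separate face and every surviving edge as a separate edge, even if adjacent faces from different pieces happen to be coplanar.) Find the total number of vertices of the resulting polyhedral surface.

20

A hexagonal prism: V=12, E=18, F=8.
Attach a square antiprism (V=8, E=16, F=10) along a 4-gon: merge 4 vertices and 4 edges, delete both glued faces → V=16, E=30, F=16.
Attach a cube (V=8, E=12, F=6) along a 4-gon: merge 4 vertices and 4 edges, delete both glued faces → V=20, E=38, F=20.
Check: V − E + F = 20 − 38 + 20 = 2.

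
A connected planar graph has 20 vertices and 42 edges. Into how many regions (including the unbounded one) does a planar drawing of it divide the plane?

Euler's formula for a connected plane graph: V − E + F = 2, so F = 2 − 20 + 42 = 24.

24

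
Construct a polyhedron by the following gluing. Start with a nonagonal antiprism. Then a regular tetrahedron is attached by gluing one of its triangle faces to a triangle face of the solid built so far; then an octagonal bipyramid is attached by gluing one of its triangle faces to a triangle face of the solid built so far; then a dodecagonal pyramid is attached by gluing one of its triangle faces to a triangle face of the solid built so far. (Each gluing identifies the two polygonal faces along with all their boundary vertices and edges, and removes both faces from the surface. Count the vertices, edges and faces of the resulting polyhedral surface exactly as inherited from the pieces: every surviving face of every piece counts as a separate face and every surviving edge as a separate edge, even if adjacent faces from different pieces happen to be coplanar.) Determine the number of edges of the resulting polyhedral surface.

A nonagonal antiprism: V=18, E=36, F=20.
Attach a regular tetrahedron (V=4, E=6, F=4) along a 3-gon: merge 3 vertices and 3 edges, delete both glued faces → V=19, E=39, F=22.
Attach an octagonal bipyramid (V=10, E=24, F=16) along a 3-gon: merge 3 vertices and 3 edges, delete both glued faces → V=26, E=60, F=36.
Attach a dodecagonal pyramid (V=13, E=24, F=13) along a 3-gon: merge 3 vertices and 3 edges, delete both glued faces → V=36, E=81, F=47.
Check: V − E + F = 36 − 81 + 47 = 2.

81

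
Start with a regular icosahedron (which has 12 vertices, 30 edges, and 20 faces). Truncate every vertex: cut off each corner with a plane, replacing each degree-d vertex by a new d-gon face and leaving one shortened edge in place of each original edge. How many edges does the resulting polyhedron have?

Truncation replaces each original edge-end by a new vertex, so V′ = 2E = 60.
Each original edge survives, and each old vertex of degree d contributes d new edges; summing degrees gives Σd = 2E, so E′ = E + 2E = 3E = 90.
Each original face survives and each original vertex becomes one new face: F′ = F + V = 32.

90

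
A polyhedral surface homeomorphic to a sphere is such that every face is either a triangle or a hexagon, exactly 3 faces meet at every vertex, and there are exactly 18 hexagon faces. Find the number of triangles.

Let x be the number of triangles; then F = 18 + x.
Edge–face incidences: 2E = 6·18 + 3·x = 108 + 3x.
Every vertex has degree 3, so 3V = 2E.
Euler: V − E + F = 2 ⇒ (2E)/3 − E + (18 + x) = 2.
Multiply by 6: 2·(2E) − 3·(2E) + 6·(18 + x) = 12, i.e. 108 + 6x − (108 + 3x) = 12.
Collecting terms: 3x = 12, so x = 4.
Then 2E = 108 + 3·4 = 120, so E = 60, V = 2E/3 = 40, F = 18 + 4 = 22.

4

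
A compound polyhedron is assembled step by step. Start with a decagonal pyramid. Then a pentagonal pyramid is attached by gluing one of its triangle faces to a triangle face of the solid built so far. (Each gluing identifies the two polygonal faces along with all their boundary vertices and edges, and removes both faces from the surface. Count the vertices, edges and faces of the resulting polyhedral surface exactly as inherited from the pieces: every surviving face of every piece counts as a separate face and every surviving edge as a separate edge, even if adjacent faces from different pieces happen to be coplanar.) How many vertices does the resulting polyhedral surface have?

14

A decagonal pyramid: V=11, E=20, F=11.
Attach a pentagonal pyramid (V=6, E=10, F=6) along a 3-gon: merge 3 vertices and 3 edges, delete both glued faces → V=14, E=27, F=15.
Check: V − E + F = 14 − 27 + 15 = 2.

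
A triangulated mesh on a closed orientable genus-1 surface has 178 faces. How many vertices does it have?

89

χ = 2 − 2·1 = 0, and every face is a triangle so 3F = 2E.
E = 3·178/2 = 267. Then V = 0 + E − F = 0 + 267 − 178 = 89.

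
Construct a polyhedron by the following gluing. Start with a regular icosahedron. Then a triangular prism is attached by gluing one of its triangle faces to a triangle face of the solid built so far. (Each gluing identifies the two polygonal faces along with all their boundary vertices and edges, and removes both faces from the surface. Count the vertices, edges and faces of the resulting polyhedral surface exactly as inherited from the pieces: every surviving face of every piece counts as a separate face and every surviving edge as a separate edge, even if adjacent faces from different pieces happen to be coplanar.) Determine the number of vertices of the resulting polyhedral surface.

15

A regular icosahedron: V=12, E=30, F=20.
Attach a triangular prism (V=6, E=9, F=5) along a 3-gon: merge 3 vertices and 3 edges, delete both glued faces → V=15, E=36, F=23.
Check: V − E + F = 15 − 36 + 23 = 2.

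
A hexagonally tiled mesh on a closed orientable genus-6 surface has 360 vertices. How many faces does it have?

185

χ = 2 − 2·6 = -10, and every face is a hexagon so 6F = 2E.
V − E + F = -10 with E = 6F/2 gives 360 − (6/2 − 1)·F = -10, so F = 185 and E = 555.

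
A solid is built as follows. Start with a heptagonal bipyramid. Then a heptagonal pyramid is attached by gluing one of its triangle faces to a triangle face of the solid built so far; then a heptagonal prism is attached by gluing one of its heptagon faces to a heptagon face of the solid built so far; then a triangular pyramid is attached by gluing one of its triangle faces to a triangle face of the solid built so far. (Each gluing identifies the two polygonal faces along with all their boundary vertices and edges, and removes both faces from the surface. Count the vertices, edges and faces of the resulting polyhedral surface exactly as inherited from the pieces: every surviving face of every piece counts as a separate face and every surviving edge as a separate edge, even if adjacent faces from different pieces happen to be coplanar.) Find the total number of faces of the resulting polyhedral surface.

A heptagonal bipyramid: V=9, E=21, F=14.
Attach a heptagonal pyramid (V=8, E=14, F=8) along a 3-gon: merge 3 vertices and 3 edges, delete both glued faces → V=14, E=32, F=20.
Attach a heptagonal prism (V=14, E=21, F=9) along a 7-gon: merge 7 vertices and 7 edges, delete both glued faces → V=21, E=46, F=27.
Attach a triangular pyramid (V=4, E=6, F=4) along a 3-gon: merge 3 vertices and 3 edges, delete both glued faces → V=22, E=49, F=29.
Check: V − E + F = 22 − 49 + 29 = 2.

29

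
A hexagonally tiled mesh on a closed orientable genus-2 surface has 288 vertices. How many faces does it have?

χ = 2 − 2·2 = -2, and every face is a hexagon so 6F = 2E.
V − E + F = -2 with E = 6F/2 gives 288 − (6/2 − 1)·F = -2, so F = 145 and E = 435.

145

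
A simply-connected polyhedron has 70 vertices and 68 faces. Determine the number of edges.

136

Here V − E + F = 2.
E = V + F − (2) = 70 + 68 − (2) = 136.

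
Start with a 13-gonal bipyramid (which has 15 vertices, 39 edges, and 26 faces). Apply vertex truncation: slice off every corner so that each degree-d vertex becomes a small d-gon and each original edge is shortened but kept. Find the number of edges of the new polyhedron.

117

Truncation replaces each original edge-end by a new vertex, so V′ = 2E = 78.
Each original edge survives, and each old vertex of degree d contributes d new edges; summing degrees gives Σd = 2E, so E′ = E + 2E = 3E = 117.
Each original face survives and each original vertex becomes one new face: F′ = F + V = 41.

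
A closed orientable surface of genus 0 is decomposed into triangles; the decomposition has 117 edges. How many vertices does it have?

χ = 2 − 2·0 = 2, and every face is a triangle so 3F = 2E.
F = 2E/3 = 78. Then V = 2 + E − F = 2 + 117 − 78 = 41.

41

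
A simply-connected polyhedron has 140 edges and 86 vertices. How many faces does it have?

56

Here V − E + F = 2.
F = 2 − V + E = 2 − 86 + 140 = 56.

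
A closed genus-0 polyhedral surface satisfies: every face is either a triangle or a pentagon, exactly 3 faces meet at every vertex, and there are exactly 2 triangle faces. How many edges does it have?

Let x be the number of pentagons; then F = 2 + x.
Edge–face incidences: 2E = 3·2 + 5·x = 6 + 5x.
Every vertex has degree 3, so 3V = 2E.
Euler: V − E + F = 2 ⇒ (2E)/3 − E + (2 + x) = 2.
Multiply by 6: 2·(2E) − 3·(2E) + 6·(2 + x) = 12, i.e. 12 + 6x − (6 + 5x) = 12.
Collecting terms: x + 6 = 12, so x = 6.
Then 2E = 6 + 5·6 = 36, so E = 18, V = 2E/3 = 12, F = 2 + 6 = 8.

18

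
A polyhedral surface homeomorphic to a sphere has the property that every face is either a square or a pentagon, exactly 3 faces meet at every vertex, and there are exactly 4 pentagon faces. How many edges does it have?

Let x be the number of squares; then F = 4 + x.
Edge–face incidences: 2E = 5·4 + 4·x = 20 + 4x.
Every vertex has degree 3, so 3V = 2E.
Euler: V − E + F = 2 ⇒ (2E)/3 − E + (4 + x) = 2.
Multiply by 6: 2·(2E) − 3·(2E) + 6·(4 + x) = 12, i.e. 24 + 6x − (20 + 4x) = 12.
Collecting terms: 2x + 4 = 12, so 2x = 8, so x = 4.
Then 2E = 20 + 4·4 = 36, so E = 18, V = 2E/3 = 12, F = 4 + 4 = 8.

18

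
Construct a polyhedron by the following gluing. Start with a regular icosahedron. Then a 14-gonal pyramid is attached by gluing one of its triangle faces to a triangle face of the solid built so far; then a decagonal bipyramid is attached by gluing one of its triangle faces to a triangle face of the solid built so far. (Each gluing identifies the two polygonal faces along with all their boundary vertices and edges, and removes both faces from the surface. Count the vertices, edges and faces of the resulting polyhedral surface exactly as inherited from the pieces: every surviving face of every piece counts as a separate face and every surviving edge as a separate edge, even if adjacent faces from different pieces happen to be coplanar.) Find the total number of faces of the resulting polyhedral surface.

A regular icosahedron: V=12, E=30, F=20.
Attach a 14-gonal pyramid (V=15, E=28, F=15) along a 3-gon: merge 3 vertices and 3 edges, delete both glued faces → V=24, E=55, F=33.
Attach a decagonal bipyramid (V=12, E=30, F=20) along a 3-gon: merge 3 vertices and 3 edges, delete both glued faces → V=33, E=82, F=51.
Check: V − E + F = 33 − 82 + 51 = 2.

51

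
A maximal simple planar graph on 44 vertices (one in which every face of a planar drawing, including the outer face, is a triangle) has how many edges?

126

In a plane triangulation 3F = 2E and V − E + F = 2, so E = 3V − 6 = 3·44 − 6 = 126.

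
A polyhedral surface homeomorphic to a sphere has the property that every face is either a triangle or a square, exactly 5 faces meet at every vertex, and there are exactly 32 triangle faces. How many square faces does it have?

6

Let x be the number of squares; then F = 32 + x.
Edge–face incidences: 2E = 3·32 + 4·x = 96 + 4x.
Every vertex has degree 5, so 5V = 2E.
Euler: V − E + F = 2 ⇒ (2E)/5 − E + (32 + x) = 2.
Multiply by 10: 2·(2E) − 5·(2E) + 10·(32 + x) = 20, i.e. 320 + 10x − 3·(96 + 4x) = 20.
Collecting terms: −2x + 32 = 20, so −2x = −12, so x = 6.
Then 2E = 96 + 4·6 = 120, so E = 60, V = 2E/5 = 24, F = 32 + 6 = 38.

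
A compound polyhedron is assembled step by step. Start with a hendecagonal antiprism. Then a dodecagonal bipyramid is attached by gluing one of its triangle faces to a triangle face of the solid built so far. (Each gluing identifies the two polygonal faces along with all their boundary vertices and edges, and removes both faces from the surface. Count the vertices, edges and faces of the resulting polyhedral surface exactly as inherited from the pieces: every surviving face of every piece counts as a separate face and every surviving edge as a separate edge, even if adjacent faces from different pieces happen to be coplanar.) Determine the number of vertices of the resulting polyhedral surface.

A hendecagonal antiprism: V=22, E=44, F=24.
Attach a dodecagonal bipyramid (V=14, E=36, F=24) along a 3-gon: merge 3 vertices and 3 edges, delete both glued faces → V=33, E=77, F=46.
Check: V − E + F = 33 − 77 + 46 = 2.

33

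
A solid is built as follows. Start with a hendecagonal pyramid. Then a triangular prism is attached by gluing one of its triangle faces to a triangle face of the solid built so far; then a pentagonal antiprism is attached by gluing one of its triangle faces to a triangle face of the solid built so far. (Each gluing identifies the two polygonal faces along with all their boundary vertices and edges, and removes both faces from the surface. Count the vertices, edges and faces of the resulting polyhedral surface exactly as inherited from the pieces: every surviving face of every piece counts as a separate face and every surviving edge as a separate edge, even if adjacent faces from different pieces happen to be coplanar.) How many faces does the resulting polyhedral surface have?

A hendecagonal pyramid: V=12, E=22, F=12.
Attach a triangular prism (V=6, E=9, F=5) along a 3-gon: merge 3 vertices and 3 edges, delete both glued faces → V=15, E=28, F=15.
Attach a pentagonal antiprism (V=10, E=20, F=12) along a 3-gon: merge 3 vertices and 3 edges, delete both glued faces → V=22, E=45, F=25.
Check: V − E + F = 22 − 45 + 25 = 2.

25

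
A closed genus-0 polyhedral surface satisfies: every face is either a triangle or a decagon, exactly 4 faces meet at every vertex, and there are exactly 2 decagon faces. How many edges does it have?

Let x be the number of triangles; then F = 2 + x.
Edge–face incidences: 2E = 10·2 + 3·x = 20 + 3x.
Every vertex has degree 4, so 4V = 2E.
Euler: V − E + F = 2 ⇒ (2E)/4 − E + (2 + x) = 2.
Multiply by 8: 2·(2E) − 4·(2E) + 8·(2 + x) = 16, i.e. 16 + 8x − 2·(20 + 3x) = 16.
Collecting terms: 2x − 24 = 16, so 2x = 40, so x = 20.
Then 2E = 20 + 3·20 = 80, so E = 40, V = 2E/4 = 20, F = 2 + 20 = 22.

40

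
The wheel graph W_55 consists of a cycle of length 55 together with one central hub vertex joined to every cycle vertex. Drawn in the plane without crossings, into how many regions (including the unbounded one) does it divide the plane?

W_55 has V = 55 + 1 = 56 vertices and E = 2·55 = 110 edges.
By Euler's formula F = 2 − V + E = 2 − 56 + 110 = 56.

56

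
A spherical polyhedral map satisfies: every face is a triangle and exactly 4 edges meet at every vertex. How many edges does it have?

12

Each face has 3 edges and each edge borders two faces, so 2E = 3F.
Each vertex has degree 4, so 4V = 2E and hence V = 3F/4.
Euler: V − E + F = 2 ⇒ (3F/4) − (3F/2) + F = 2.
Multiply by 8: (6 − 12 + 8)F = 16, i.e. 2F = 16.
So F = 8, E = 3·8/2 = 12, V = 3·8/4 = 6.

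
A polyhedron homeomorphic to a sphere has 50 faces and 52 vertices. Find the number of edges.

Here V − E + F = 2.
E = V + F − (2) = 52 + 50 − (2) = 100.

100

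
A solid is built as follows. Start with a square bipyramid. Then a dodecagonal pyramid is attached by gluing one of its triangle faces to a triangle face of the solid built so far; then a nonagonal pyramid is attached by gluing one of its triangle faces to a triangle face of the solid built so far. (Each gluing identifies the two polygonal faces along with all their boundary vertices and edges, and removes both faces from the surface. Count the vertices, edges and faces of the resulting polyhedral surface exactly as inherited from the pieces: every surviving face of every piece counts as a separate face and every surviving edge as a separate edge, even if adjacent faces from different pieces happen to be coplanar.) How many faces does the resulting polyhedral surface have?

27

A square bipyramid: V=6, E=12, F=8.
Attach a dodecagonal pyramid (V=13, E=24, F=13) along a 3-gon: merge 3 vertices and 3 edges, delete both glued faces → V=16, E=33, F=19.
Attach a nonagonal pyramid (V=10, E=18, F=10) along a 3-gon: merge 3 vertices and 3 edges, delete both glued faces → V=23, E=48, F=27.
Check: V − E + F = 23 − 48 + 27 = 2.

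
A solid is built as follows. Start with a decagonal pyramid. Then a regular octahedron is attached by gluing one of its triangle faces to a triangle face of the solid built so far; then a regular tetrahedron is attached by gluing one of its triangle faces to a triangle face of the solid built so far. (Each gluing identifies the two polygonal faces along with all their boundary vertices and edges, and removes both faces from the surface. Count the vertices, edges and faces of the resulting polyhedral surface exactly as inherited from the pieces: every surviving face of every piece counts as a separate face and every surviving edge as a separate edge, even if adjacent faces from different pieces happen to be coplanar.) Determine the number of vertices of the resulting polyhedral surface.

15

A decagonal pyramid: V=11, E=20, F=11.
Attach a regular octahedron (V=6, E=12, F=8) along a 3-gon: merge 3 vertices and 3 edges, delete both glued faces → V=14, E=29, F=17.
Attach a regular tetrahedron (V=4, E=6, F=4) along a 3-gon: merge 3 vertices and 3 edges, delete both glued faces → V=15, E=32, F=19.
Check: V − E + F = 15 − 32 + 19 = 2.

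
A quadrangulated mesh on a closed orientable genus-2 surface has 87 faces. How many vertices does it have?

85

χ = 2 − 2·2 = -2, and every face is a square so 4F = 2E.
E = 4·87/2 = 174. Then V = -2 + E − F = -2 + 174 − 87 = 85.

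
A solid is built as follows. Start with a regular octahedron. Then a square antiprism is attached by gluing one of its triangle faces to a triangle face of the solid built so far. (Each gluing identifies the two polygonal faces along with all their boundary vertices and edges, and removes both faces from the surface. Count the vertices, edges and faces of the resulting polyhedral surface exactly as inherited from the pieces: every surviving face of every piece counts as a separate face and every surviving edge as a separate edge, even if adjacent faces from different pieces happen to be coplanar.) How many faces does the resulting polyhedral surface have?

16

A regular octahedron: V=6, E=12, F=8.
Attach a square antiprism (V=8, E=16, F=10) along a 3-gon: merge 3 vertices and 3 edges, delete both glued faces → V=11, E=25, F=16.
Check: V − E + F = 11 − 25 + 16 = 2.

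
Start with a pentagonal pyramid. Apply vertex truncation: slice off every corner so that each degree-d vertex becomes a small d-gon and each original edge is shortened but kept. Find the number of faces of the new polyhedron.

The base solid has V = 6, E = 10, F = 6.
Truncation replaces each original edge-end by a new vertex, so V′ = 2E = 20.
Each original edge survives, and each old vertex of degree d contributes d new edges; summing degrees gives Σd = 2E, so E′ = E + 2E = 3E = 30.
Each original face survives and each original vertex becomes one new face: F′ = F + V = 12.

12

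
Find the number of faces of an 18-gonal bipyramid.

A bipyramid over an n-gon has 2n triangular faces and n + 2 vertices: V = 18 + 2 = 20, E = 3·18 = 54, F = 2·18 = 36.

36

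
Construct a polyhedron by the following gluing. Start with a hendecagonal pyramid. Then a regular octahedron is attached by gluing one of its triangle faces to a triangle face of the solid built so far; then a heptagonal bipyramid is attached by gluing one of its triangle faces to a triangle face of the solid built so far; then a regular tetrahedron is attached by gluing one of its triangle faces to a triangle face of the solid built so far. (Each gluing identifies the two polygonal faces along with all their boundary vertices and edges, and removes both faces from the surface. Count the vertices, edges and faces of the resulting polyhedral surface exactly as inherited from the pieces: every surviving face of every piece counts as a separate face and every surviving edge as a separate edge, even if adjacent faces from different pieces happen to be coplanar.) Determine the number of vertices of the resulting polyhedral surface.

22

A hendecagonal pyramid: V=12, E=22, F=12.
Attach a regular octahedron (V=6, E=12, F=8) along a 3-gon: merge 3 vertices and 3 edges, delete both glued faces → V=15, E=31, F=18.
Attach a heptagonal bipyramid (V=9, E=21, F=14) along a 3-gon: merge 3 vertices and 3 edges, delete both glued faces → V=21, E=49, F=30.
Attach a regular tetrahedron (V=4, E=6, F=4) along a 3-gon: merge 3 vertices and 3 edges, delete both glued faces → V=22, E=52, F=32.
Check: V − E + F = 22 − 52 + 32 = 2.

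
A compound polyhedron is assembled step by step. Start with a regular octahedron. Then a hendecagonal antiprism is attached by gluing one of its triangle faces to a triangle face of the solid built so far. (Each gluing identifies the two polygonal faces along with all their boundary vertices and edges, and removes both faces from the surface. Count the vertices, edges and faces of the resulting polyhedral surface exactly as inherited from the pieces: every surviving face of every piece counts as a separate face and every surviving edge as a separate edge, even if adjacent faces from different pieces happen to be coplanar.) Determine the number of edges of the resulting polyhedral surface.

A regular octahedron: V=6, E=12, F=8.
Attach a hendecagonal antiprism (V=22, E=44, F=24) along a 3-gon: merge 3 vertices and 3 edges, delete both glued faces → V=25, E=53, F=30.
Check: V − E + F = 25 − 53 + 30 = 2.

53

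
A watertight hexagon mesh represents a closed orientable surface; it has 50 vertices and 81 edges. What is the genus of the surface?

3

Every face is a hexagon and each edge borders two faces, so 6F = 2·81, giving F = 27.
χ = V − E + F = 50 − 81 + 27 = -4.
For a closed orientable surface χ = 2 − 2g, so g = (2 − (-4))/2 = 3.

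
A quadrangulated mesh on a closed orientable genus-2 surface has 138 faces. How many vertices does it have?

χ = 2 − 2·2 = -2, and every face is a square so 4F = 2E.
E = 4·138/2 = 276. Then V = -2 + E − F = -2 + 276 − 138 = 136.

136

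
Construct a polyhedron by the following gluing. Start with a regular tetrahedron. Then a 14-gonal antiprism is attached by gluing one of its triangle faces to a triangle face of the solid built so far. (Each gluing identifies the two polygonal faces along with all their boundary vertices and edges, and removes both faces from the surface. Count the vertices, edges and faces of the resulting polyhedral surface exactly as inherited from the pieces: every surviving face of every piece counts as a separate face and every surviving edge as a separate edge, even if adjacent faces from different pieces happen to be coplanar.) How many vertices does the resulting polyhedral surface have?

29

A regular tetrahedron: V=4, E=6, F=4.
Attach a 14-gonal antiprism (V=28, E=56, F=30) along a 3-gon: merge 3 vertices and 3 edges, delete both glued faces → V=29, E=59, F=32.
Check: V − E + F = 29 − 59 + 32 = 2.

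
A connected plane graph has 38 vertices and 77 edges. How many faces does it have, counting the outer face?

41

Euler's formula for a connected plane graph: V − E + F = 2, so F = 2 − 38 + 77 = 41.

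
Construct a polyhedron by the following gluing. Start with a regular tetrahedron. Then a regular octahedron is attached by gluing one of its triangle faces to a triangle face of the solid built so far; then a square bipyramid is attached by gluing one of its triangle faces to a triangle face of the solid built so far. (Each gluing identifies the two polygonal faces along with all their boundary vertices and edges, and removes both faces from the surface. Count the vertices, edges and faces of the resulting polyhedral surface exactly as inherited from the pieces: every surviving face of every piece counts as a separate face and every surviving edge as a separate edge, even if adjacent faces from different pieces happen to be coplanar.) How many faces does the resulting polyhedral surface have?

A regular tetrahedron: V=4, E=6, F=4.
Attach a regular octahedron (V=6, E=12, F=8) along a 3-gon: merge 3 vertices and 3 edges, delete both glued faces → V=7, E=15, F=10.
Attach a square bipyramid (V=6, E=12, F=8) along a 3-gon: merge 3 vertices and 3 edges, delete both glued faces → V=10, E=24, F=16.
Check: V − E + F = 10 − 24 + 16 = 2.

16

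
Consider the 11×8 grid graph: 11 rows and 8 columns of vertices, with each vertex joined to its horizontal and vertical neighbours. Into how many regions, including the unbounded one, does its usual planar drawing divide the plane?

The grid has V = 11·8 = 88 vertices and E = 11·7 + 8·10 = 157 edges.
F = 2 − V + E = 2 − 88 + 157 = 71.

71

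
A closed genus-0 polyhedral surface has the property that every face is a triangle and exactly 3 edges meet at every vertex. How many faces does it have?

4

Each face has 3 edges and each edge borders two faces, so 2E = 3F.
Each vertex has degree 3, so 3V = 2E and hence V = 3F/3.
Euler: V − E + F = 2 ⇒ (3F/3) − (3F/2) + F = 2.
Multiply by 6: (6 − 9 + 6)F = 12, i.e. 3F = 12.
So F = 4, E = 3·4/2 = 6, V = 3·4/3 = 4.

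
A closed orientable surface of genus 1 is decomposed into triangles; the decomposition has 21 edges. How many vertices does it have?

χ = 2 − 2·1 = 0, and every face is a triangle so 3F = 2E.
F = 2E/3 = 14. Then V = 0 + E − F = 0 + 21 − 14 = 7.

7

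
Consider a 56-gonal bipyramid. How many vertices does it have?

A bipyramid over an n-gon has 2n triangular faces and n + 2 vertices: V = 56 + 2 = 58, E = 3·56 = 168, F = 2·56 = 112.

58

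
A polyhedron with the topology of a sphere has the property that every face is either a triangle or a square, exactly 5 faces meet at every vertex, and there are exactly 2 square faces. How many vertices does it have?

Let x be the number of triangles; then F = 2 + x.
Edge–face incidences: 2E = 4·2 + 3·x = 8 + 3x.
Every vertex has degree 5, so 5V = 2E.
Euler: V − E + F = 2 ⇒ (2E)/5 − E + (2 + x) = 2.
Multiply by 10: 2·(2E) − 5·(2E) + 10·(2 + x) = 20, i.e. 20 + 10x − 3·(8 + 3x) = 20.
Collecting terms: x − 4 = 20, so x = 24.
Then 2E = 8 + 3·24 = 80, so E = 40, V = 2E/5 = 16, F = 2 + 24 = 26.

16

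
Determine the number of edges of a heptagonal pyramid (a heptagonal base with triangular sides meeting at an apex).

14

A pyramid on an n-gon base has one n-gon and n triangles: V = 7 + 1 = 8, E = 2·7 = 14, F = 7 + 1 = 8.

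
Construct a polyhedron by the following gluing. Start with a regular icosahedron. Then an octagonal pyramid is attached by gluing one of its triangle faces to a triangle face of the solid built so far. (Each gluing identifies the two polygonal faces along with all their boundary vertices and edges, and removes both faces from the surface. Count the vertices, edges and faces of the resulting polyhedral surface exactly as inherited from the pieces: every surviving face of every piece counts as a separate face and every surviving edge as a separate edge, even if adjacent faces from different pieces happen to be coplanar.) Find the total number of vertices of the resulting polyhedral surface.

A regular icosahedron: V=12, E=30, F=20.
Attach an octagonal pyramid (V=9, E=16, F=9) along a 3-gon: merge 3 vertices and 3 edges, delete both glued faces → V=18, E=43, F=27.
Check: V − E + F = 18 − 43 + 27 = 2.

18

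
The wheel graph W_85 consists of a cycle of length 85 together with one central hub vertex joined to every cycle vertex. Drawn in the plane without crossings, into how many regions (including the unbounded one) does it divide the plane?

W_85 has V = 85 + 1 = 86 vertices and E = 2·85 = 170 edges.
By Euler's formula F = 2 − V + E = 2 − 86 + 170 = 86.

86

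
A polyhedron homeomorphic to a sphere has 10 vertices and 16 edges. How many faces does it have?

8

Here V − E + F = 2.
F = 2 − V + E = 2 − 10 + 16 = 8.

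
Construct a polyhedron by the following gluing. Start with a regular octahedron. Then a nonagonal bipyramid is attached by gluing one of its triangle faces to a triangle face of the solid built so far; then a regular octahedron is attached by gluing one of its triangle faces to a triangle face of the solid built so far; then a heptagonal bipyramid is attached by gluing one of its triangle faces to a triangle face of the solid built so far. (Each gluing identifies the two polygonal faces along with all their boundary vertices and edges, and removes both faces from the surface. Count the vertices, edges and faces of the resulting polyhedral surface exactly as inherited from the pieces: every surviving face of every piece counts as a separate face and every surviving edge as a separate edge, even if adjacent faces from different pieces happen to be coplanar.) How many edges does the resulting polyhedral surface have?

63

A regular octahedron: V=6, E=12, F=8.
Attach a nonagonal bipyramid (V=11, E=27, F=18) along a 3-gon: merge 3 vertices and 3 edges, delete both glued faces → V=14, E=36, F=24.
Attach a regular octahedron (V=6, E=12, F=8) along a 3-gon: merge 3 vertices and 3 edges, delete both glued faces → V=17, E=45, F=30.
Attach a heptagonal bipyramid (V=9, E=21, F=14) along a 3-gon: merge 3 vertices and 3 edges, delete both glued faces → V=23, E=63, F=42.
Check: V − E + F = 23 − 63 + 42 = 2.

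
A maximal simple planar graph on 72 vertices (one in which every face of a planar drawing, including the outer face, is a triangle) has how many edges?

210

In a plane triangulation 3F = 2E and V − E + F = 2, so E = 3V − 6 = 3·72 − 6 = 210.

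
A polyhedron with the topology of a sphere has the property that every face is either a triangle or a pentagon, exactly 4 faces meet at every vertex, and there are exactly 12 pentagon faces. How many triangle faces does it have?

20

Let x be the number of triangles; then F = 12 + x.
Edge–face incidences: 2E = 5·12 + 3·x = 60 + 3x.
Every vertex has degree 4, so 4V = 2E.
Euler: V − E + F = 2 ⇒ (2E)/4 − E + (12 + x) = 2.
Multiply by 8: 2·(2E) − 4·(2E) + 8·(12 + x) = 16, i.e. 96 + 8x − 2·(60 + 3x) = 16.
Collecting terms: 2x − 24 = 16, so 2x = 40, so x = 20.
Then 2E = 60 + 3·20 = 120, so E = 60, V = 2E/4 = 30, F = 12 + 20 = 32.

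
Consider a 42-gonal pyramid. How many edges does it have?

84

A pyramid on an n-gon base has one n-gon and n triangles: V = 42 + 1 = 43, E = 2·42 = 84, F = 42 + 1 = 43.
Check: V − E + F = 43 − 84 + 43 = 2.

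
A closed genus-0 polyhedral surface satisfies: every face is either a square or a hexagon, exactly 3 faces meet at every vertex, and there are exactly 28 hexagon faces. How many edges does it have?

96

Let x be the number of squares; then F = 28 + x.
Edge–face incidences: 2E = 6·28 + 4·x = 168 + 4x.
Every vertex has degree 3, so 3V = 2E.
Euler: V − E + F = 2 ⇒ (2E)/3 − E + (28 + x) = 2.
Multiply by 6: 2·(2E) − 3·(2E) + 6·(28 + x) = 12, i.e. 168 + 6x − (168 + 4x) = 12.
Collecting terms: 2x = 12, so x = 6.
Then 2E = 168 + 4·6 = 192, so E = 96, V = 2E/3 = 64, F = 28 + 6 = 34.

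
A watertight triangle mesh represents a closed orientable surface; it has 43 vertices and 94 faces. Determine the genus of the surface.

3

Every face is a triangle, so 2E = 3·94 = 282, giving E = 141.
χ = V − E + F = 43 − 141 + 94 = -4.
For a closed orientable surface χ = 2 − 2g, so g = (2 − (-4))/2 = 3.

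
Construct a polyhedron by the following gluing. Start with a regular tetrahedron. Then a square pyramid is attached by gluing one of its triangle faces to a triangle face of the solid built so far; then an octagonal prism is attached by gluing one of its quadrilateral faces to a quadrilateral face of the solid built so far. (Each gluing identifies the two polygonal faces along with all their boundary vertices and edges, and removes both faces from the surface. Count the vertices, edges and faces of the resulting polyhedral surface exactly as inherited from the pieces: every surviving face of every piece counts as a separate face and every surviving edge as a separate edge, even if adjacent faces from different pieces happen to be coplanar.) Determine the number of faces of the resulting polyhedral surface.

A regular tetrahedron: V=4, E=6, F=4.
Attach a square pyramid (V=5, E=8, F=5) along a 3-gon: merge 3 vertices and 3 edges, delete both glued faces → V=6, E=11, F=7.
Attach an octagonal prism (V=16, E=24, F=10) along a 4-gon: merge 4 vertices and 4 edges, delete both glued faces → V=18, E=31, F=15.
Check: V − E + F = 18 − 31 + 15 = 2.

15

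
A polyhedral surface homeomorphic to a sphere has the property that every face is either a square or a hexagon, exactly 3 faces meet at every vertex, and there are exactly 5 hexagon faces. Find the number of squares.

6

Let x be the number of squares; then F = 5 + x.
Edge–face incidences: 2E = 6·5 + 4·x = 30 + 4x.
Every vertex has degree 3, so 3V = 2E.
Euler: V − E + F = 2 ⇒ (2E)/3 − E + (5 + x) = 2.
Multiply by 6: 2·(2E) − 3·(2E) + 6·(5 + x) = 12, i.e. 30 + 6x − (30 + 4x) = 12.
Collecting terms: 2x = 12, so x = 6.
Then 2E = 30 + 4·6 = 54, so E = 27, V = 2E/3 = 18, F = 5 + 6 = 11.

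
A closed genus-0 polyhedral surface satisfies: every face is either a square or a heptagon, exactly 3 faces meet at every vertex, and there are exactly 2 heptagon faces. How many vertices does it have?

14

Let x be the number of squares; then F = 2 + x.
Edge–face incidences: 2E = 7·2 + 4·x = 14 + 4x.
Every vertex has degree 3, so 3V = 2E.
Euler: V − E + F = 2 ⇒ (2E)/3 − E + (2 + x) = 2.
Multiply by 6: 2·(2E) − 3·(2E) + 6·(2 + x) = 12, i.e. 12 + 6x − (14 + 4x) = 12.
Collecting terms: 2x − 2 = 12, so 2x = 14, so x = 7.
Then 2E = 14 + 4·7 = 42, so E = 21, V = 2E/3 = 14, F = 2 + 7 = 9.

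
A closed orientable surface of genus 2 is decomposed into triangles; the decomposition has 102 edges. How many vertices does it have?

32

χ = 2 − 2·2 = -2, and every face is a triangle so 3F = 2E.
F = 2E/3 = 68. Then V = -2 + E − F = -2 + 102 − 68 = 32.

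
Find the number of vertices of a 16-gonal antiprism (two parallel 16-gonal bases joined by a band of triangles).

32

An antiprism on an n-gon has two n-gon caps and 2n triangles: V = 2·16 = 32, E = 4·16 = 64, F = 2·16 + 2 = 34.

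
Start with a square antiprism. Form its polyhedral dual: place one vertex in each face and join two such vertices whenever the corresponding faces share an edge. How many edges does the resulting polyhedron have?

The base solid has V = 8, E = 16, F = 10.
The dual swaps V and F and preserves E: V′ = F = 10, E′ = E = 16, F′ = V = 8.

16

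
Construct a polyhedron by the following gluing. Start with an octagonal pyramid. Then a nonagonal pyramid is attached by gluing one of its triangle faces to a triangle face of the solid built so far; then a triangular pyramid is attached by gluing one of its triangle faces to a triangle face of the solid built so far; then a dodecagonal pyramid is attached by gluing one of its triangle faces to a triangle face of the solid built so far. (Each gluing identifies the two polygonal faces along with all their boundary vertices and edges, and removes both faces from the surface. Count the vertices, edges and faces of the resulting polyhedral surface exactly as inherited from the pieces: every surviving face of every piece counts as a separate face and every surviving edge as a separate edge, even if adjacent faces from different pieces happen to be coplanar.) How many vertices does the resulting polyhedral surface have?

An octagonal pyramid: V=9, E=16, F=9.
Attach a nonagonal pyramid (V=10, E=18, F=10) along a 3-gon: merge 3 vertices and 3 edges, delete both glued faces → V=16, E=31, F=17.
Attach a triangular pyramid (V=4, E=6, F=4) along a 3-gon: merge 3 vertices and 3 edges, delete both glued faces → V=17, E=34, F=19.
Attach a dodecagonal pyramid (V=13, E=24, F=13) along a 3-gon: merge 3 vertices and 3 edges, delete both glued faces → V=27, E=55, F=30.
Check: V − E + F = 27 − 55 + 30 = 2.

27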